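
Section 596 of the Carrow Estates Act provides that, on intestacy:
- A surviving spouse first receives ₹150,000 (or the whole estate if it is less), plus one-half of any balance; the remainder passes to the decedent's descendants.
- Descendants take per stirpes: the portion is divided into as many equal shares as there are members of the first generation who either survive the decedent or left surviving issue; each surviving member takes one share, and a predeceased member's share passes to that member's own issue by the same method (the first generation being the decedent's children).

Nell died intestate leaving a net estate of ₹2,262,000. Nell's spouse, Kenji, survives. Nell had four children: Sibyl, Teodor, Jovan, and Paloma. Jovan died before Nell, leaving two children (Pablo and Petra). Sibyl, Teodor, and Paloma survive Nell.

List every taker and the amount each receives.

Kenji first takes ₹150,000, leaving a balance of ₹2,112,000. Kenji then takes one-half of the balance (₹1,056,000), for a total of ₹1,206,000. The remaining ₹1,056,000 passes to the descendants.
The descendants' portion (₹1,056,000) is divided into 4 shares of ₹264,000: Sibyl, Teodor, and Paloma each take ₹264,000; Jovan's ₹264,000 share passes to Jovan's issue.
Jovan's share (₹264,000) is divided into 2 shares of ₹132,000: Pablo and Petra each take ₹132,000.

Kenji: ₹1,206,000; Sibyl: ₹264,000; Teodor: ₹264,000; Pablo: ₹132,000; Petra: ₹132,000; Paloma: ₹264,000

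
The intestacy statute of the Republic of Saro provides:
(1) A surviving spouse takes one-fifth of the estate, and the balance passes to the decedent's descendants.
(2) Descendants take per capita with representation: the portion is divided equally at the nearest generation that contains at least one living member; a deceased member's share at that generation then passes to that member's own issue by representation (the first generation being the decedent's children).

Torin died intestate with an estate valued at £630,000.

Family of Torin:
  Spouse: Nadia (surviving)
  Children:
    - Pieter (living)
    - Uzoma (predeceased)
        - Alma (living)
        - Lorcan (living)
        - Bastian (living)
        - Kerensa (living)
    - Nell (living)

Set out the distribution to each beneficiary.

Nadia takes one-fifth of £630,000 = £126,000. The remaining £504,000 passes to the descendants.
The descendants' portion (£504,000) is divided into 3 shares of £168,000: Pieter and Nell each take £168,000; Uzoma's £168,000 share passes to Uzoma's issue.
Uzoma's share (£168,000) is divided into 4 shares of £42,000: Alma, Lorcan, Bastian, and Kerensa each take £42,000.

Nadia: £126,000; Pieter: £168,000; Alma: £42,000; Lorcan: £42,000; Bastian: £42,000; Kerensa: £42,000; Nell: £168,000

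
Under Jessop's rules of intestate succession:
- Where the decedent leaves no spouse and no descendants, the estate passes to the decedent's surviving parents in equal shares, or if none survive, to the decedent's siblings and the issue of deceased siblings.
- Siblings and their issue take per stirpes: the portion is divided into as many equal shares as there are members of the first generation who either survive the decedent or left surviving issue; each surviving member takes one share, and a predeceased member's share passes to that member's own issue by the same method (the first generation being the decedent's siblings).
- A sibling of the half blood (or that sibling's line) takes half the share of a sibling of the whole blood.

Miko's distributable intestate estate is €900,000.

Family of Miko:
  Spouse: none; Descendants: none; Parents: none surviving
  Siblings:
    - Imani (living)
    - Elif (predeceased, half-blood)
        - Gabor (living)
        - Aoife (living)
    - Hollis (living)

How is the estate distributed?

Imani: €360,000; Gabor: €90,000; Aoife: €90,000; Hollis: €360,000

The entire €900,000 passes to the siblings and their issue.
Counting each half-blood sibling's line as half a unit, there are 5/2 units in €900,000, so one unit is €360,000. Whole-blood lines (Imani and Hollis) take €360,000 each; half-blood lines (Elif) take €180,000 each.
Elif's share (€180,000) is divided into 2 shares of €90,000: Gabor and Aoife each take €90,000.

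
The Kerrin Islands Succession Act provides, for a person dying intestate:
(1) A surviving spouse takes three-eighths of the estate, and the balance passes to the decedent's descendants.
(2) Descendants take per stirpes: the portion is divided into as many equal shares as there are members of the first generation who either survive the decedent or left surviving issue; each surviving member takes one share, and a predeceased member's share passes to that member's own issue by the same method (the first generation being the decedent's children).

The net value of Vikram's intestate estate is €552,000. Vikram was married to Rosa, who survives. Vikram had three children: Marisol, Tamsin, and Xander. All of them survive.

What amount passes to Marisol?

Rosa takes three-eighths of €552,000 = €207,000. The remaining €345,000 passes to the descendants.
The descendants' portion (€345,000) is divided into 3 shares of €115,000: Marisol, Tamsin, and Xander each take €115,000.

Marisol receives €115,000.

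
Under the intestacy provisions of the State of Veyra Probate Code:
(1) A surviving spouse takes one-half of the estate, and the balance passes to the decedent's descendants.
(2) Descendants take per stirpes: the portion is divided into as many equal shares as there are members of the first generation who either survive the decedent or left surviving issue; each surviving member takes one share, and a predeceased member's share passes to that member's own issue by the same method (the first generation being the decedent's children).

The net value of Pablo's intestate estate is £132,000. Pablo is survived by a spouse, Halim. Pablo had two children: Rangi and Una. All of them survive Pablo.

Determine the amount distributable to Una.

Halim takes one-half of £132,000 = £66,000. The remaining £66,000 passes to the descendants.
The descendants' portion (£66,000) is divided into 2 shares of £33,000: Rangi and Una each take £33,000.

Una receives £33,000.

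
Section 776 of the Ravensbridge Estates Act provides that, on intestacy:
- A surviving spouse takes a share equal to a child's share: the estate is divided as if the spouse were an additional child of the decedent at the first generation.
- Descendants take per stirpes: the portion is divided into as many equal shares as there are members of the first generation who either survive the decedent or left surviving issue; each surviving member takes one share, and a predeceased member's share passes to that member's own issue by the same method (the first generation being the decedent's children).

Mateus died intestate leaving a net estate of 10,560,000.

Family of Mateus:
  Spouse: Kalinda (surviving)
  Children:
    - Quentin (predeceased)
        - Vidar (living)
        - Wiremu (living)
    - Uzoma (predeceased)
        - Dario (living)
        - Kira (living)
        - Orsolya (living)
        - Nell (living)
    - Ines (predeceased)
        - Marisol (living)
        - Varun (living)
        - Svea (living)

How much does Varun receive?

The spouse counts as an additional share at the children's level, so there are 4 primary shares of 2,640,000. Kalinda takes one such share (2,640,000).
The children's combined portion (7,920,000) is divided into 3 shares of 2,640,000: Quentin's 2,640,000 share passes to Quentin's issue; Uzoma's 2,640,000 share passes to Uzoma's issue; Ines's 2,640,000 share passes to Ines's issue.
Quentin's share (2,640,000) is divided into 2 shares of 1,320,000: Vidar and Wiremu each take 1,320,000.
Uzoma's share (2,640,000) is divided into 4 shares of 660,000: Dario, Kira, Orsolya, and Nell each take 660,000.
Ines's share (2,640,000) is divided into 3 shares of 880,000: Marisol, Varun, and Svea each take 880,000.

Varun receives 880,000.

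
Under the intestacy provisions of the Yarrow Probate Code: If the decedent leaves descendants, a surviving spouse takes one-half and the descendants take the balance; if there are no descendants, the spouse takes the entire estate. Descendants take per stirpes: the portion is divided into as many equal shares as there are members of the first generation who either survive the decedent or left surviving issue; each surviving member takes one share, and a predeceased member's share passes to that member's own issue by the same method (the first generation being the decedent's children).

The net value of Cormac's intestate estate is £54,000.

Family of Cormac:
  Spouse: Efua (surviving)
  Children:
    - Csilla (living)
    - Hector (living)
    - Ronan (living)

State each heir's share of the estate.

Efua: £27,000; Csilla: £9,000; Hector: £9,000; Ronan: £9,000

Efua takes one-half of £54,000 = £27,000. The remaining £27,000 passes to the descendants.
The descendants' portion (£27,000) is divided into 3 shares of £9,000: Csilla, Hector, and Ronan each take £9,000.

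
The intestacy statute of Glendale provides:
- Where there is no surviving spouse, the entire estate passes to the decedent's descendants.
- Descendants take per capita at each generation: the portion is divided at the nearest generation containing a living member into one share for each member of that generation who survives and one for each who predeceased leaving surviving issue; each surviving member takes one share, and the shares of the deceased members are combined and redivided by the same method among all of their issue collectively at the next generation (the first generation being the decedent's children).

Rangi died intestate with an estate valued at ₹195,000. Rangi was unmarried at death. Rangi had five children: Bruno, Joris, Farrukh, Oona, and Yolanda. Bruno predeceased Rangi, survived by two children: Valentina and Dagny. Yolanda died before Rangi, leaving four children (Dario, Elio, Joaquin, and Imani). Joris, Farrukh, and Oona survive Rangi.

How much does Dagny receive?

The entire ₹195,000 passes to the descendants.
That amount (₹195,000) is divided at the children's generation into 5 shares of ₹39,000. Joris, Farrukh, and Oona each take ₹39,000. The 2 shares of the deceased (Bruno and Yolanda) are combined into a pool of ₹78,000.
That pool (₹78,000) is divided at the grandchildren's generation equally among Valentina, Dagny, Dario, Elio, Joaquin, and Imani: ₹13,000 each.

Dagny receives ₹13,000.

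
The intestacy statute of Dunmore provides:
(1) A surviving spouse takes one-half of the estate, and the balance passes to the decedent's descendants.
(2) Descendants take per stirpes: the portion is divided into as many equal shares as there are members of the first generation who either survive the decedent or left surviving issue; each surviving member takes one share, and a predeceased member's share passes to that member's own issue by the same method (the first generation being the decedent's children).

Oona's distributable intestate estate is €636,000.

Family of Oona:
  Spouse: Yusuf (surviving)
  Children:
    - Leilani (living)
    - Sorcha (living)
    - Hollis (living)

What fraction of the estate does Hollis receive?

Yusuf takes one-half of €636,000 = €318,000. The remaining €318,000 passes to the descendants.
The descendants' portion (€318,000) is divided into 3 shares of €106,000: Leilani, Sorcha, and Hollis each take €106,000.

Hollis receives 1/6 of the estate.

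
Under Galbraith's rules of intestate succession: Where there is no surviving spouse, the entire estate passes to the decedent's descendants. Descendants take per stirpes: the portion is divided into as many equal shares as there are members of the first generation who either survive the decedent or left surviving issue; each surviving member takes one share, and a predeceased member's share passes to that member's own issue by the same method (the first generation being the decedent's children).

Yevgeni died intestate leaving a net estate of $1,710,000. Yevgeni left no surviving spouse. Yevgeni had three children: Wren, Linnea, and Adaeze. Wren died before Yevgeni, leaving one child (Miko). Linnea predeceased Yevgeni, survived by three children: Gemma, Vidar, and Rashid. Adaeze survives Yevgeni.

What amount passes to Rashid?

The entire $1,710,000 passes to the descendants.
That amount ($1,710,000) is divided into 3 shares of $570,000: Adaeze takes $570,000; Wren's $570,000 share passes to Wren's issue; Linnea's $570,000 share passes to Linnea's issue.
Wren's share ($570,000) passes entirely to Miko.
Linnea's share ($570,000) is divided into 3 shares of $190,000: Gemma, Vidar, and Rashid each take $190,000.

Rashid receives $190,000.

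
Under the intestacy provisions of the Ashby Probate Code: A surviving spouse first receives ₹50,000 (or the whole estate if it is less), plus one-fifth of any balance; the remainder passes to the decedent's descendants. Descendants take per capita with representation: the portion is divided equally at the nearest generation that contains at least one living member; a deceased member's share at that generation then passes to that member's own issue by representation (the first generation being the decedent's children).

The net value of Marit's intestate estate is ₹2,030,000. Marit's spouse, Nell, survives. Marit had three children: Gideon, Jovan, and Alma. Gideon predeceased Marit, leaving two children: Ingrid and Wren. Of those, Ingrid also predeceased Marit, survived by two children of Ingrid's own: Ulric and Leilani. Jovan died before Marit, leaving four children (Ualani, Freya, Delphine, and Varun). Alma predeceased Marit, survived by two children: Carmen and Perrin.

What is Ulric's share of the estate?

Ulric receives ₹99,000.

Nell first takes ₹50,000, leaving a balance of ₹1,980,000. Nell then takes one-fifth of the balance (₹396,000), for a total of ₹446,000. The remaining ₹1,584,000 passes to the descendants.
No child survives, so the initial division is made at the grandchildren's generation.
The descendants' portion (₹1,584,000) is divided into 8 shares of ₹198,000: Wren, Ualani, Freya, Delphine, Varun, Carmen, and Perrin each take ₹198,000; Ingrid's ₹198,000 share passes to Ingrid's issue.
Ingrid's share (₹198,000) is divided into 2 shares of ₹99,000: Ulric and Leilani each take ₹99,000.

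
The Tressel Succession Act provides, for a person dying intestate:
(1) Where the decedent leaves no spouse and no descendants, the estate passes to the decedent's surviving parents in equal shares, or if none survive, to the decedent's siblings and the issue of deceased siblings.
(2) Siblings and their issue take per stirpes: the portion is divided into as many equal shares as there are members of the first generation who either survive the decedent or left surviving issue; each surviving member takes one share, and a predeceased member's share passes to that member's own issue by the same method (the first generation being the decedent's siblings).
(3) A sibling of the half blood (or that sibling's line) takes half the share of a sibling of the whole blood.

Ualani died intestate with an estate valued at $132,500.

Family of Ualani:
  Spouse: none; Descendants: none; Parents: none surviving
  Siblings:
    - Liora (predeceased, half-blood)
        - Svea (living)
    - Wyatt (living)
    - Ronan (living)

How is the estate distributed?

Svea: $26,500; Wyatt: $53,000; Ronan: $53,000

The entire $132,500 passes to the siblings and their issue.
Counting each half-blood sibling's line as half a unit, there are 5/2 units in $132,500, so one unit is $53,000. Whole-blood lines (Wyatt and Ronan) take $53,000 each; half-blood lines (Liora) take $26,500 each.
Liora's share ($26,500) passes entirely to Svea.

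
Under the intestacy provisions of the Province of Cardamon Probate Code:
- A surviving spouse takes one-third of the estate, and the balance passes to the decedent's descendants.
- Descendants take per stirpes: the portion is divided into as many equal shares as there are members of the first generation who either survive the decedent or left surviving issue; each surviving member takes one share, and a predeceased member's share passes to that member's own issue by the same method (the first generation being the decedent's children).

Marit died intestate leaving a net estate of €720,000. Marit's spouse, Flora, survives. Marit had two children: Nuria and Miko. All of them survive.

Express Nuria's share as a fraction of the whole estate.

Nuria receives 1/3 of the estate.

Flora takes one-third of €720,000 = €240,000. The remaining €480,000 passes to the descendants.
The descendants' portion (€480,000) is divided into 2 shares of €240,000: Nuria and Miko each take €240,000.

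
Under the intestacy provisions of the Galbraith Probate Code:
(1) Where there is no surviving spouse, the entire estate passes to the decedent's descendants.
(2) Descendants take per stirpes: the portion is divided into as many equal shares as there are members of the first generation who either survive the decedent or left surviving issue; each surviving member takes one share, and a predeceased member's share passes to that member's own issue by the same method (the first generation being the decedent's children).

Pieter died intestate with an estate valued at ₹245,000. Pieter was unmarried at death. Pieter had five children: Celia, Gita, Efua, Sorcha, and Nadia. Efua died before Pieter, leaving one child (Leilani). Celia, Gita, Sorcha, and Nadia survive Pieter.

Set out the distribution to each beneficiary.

The entire ₹245,000 passes to the descendants.
That amount (₹245,000) is divided into 5 shares of ₹49,000: Celia, Gita, Sorcha, and Nadia each take ₹49,000; Efua's ₹49,000 share passes to Efua's issue.
Efua's share (₹49,000) passes entirely to Leilani.

Celia: ₹49,000; Gita: ₹49,000; Leilani: ₹49,000; Sorcha: ₹49,000; Nadia: ₹49,000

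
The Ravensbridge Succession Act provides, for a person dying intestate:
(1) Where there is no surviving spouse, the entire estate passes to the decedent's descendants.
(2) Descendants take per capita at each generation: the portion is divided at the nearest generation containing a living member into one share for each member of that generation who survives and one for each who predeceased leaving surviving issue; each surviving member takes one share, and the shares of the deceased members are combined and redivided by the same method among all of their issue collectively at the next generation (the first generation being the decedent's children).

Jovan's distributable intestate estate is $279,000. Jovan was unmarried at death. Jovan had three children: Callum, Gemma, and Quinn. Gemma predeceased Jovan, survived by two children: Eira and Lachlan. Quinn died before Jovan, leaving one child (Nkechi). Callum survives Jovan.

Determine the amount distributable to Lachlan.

The entire $279,000 passes to the descendants.
That amount ($279,000) is divided at the children's generation into 3 shares of $93,000. Callum takes $93,000. The 2 shares of the deceased (Gemma and Quinn) are combined into a pool of $186,000.
That pool ($186,000) is divided at the grandchildren's generation equally among Eira, Lachlan, and Nkechi: $62,000 each.

Lachlan receives $62,000.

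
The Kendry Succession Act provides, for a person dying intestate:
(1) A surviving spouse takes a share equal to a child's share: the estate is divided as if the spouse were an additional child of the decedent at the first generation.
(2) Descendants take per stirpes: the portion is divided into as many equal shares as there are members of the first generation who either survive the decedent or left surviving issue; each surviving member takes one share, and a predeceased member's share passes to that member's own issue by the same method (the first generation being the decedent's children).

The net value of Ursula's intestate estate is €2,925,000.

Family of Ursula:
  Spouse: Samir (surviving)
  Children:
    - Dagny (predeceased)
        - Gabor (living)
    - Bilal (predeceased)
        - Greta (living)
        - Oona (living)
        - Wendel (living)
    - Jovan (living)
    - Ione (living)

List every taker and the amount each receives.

Samir: €585,000; Gabor: €585,000; Greta: €195,000; Oona: €195,000; Wendel: €195,000; Jovan: €585,000; Ione: €585,000

The spouse counts as an additional share at the children's level, so there are 5 primary shares of €585,000. Samir takes one such share (€585,000).
The children's combined portion (€2,340,000) is divided into 4 shares of €585,000: Jovan and Ione each take €585,000; Dagny's €585,000 share passes to Dagny's issue; Bilal's €585,000 share passes to Bilal's issue.
Dagny's share (€585,000) passes entirely to Gabor.
Bilal's share (€585,000) is divided into 3 shares of €195,000: Greta, Oona, and Wendel each take €195,000.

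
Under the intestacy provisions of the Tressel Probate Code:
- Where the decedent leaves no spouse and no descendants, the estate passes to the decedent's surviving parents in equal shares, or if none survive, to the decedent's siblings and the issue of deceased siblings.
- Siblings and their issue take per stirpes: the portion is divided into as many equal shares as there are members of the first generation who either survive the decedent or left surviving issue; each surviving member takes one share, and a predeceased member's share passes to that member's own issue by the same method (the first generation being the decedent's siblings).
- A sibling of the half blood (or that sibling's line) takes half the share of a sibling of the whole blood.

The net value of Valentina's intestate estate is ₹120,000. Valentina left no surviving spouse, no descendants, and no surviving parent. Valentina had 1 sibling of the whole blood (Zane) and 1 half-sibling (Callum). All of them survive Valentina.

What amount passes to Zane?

Zane receives ₹80,000.

The entire ₹120,000 passes to the siblings and their issue.
Counting each half-blood sibling's line as half a unit, there are 3/2 units in ₹120,000, so one unit is ₹80,000. Whole-blood lines (Zane) take ₹80,000 each; half-blood lines (Callum) take ₹40,000 each.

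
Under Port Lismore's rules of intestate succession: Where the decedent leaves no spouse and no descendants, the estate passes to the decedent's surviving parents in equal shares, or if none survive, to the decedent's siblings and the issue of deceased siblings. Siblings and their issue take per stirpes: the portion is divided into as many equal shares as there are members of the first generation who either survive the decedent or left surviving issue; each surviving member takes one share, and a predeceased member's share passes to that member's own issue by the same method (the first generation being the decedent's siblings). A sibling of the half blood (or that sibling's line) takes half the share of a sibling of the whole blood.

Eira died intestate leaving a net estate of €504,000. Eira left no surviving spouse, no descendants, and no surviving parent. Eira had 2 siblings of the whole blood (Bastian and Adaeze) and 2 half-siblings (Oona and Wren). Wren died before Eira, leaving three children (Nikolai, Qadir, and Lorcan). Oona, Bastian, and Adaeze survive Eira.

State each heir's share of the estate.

Oona: €84,000; Bastian: €168,000; Adaeze: €168,000; Nikolai: €28,000; Qadir: €28,000; Lorcan: €28,000

The entire €504,000 passes to the siblings and their issue.
Counting each half-blood sibling's line as half a unit, there are 3 units in €504,000, so one unit is €168,000. Whole-blood lines (Bastian and Adaeze) take €168,000 each; half-blood lines (Oona and Wren) take €84,000 each.
Wren's share (€84,000) is divided into 3 shares of €28,000: Nikolai, Qadir, and Lorcan each take €28,000.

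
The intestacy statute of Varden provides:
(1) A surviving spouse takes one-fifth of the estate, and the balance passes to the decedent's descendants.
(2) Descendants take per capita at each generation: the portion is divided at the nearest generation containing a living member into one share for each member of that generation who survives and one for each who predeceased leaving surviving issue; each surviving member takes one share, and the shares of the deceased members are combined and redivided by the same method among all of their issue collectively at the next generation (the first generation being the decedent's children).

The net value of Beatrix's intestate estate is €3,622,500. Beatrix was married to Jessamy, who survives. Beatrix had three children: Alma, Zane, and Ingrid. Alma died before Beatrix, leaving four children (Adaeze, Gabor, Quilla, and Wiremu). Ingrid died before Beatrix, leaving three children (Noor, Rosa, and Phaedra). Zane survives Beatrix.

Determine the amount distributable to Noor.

Jessamy takes one-fifth of €3,622,500 = €724,500. The remaining €2,898,000 passes to the descendants.
The descendants' portion (€2,898,000) is divided at the children's generation into 3 shares of €966,000. Zane takes €966,000. The 2 shares of the deceased (Alma and Ingrid) are combined into a pool of €1,932,000.
That pool (€1,932,000) is divided at the grandchildren's generation equally among Adaeze, Gabor, Quilla, Wiremu, Noor, Rosa, and Phaedra: €276,000 each.

Noor receives €276,000.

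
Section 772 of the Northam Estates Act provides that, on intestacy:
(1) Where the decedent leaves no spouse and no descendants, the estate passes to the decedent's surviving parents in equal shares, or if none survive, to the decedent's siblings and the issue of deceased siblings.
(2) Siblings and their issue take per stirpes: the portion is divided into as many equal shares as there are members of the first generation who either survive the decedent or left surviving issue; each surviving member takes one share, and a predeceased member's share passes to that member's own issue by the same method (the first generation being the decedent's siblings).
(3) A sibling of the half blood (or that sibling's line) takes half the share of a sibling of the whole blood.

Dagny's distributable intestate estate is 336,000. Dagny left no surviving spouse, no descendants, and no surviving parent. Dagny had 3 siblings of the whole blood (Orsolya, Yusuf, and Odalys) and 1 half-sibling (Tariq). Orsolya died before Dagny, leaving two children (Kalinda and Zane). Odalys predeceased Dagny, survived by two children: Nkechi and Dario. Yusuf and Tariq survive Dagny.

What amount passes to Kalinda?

Kalinda receives 48,000.

The entire 336,000 passes to the siblings and their issue.
Counting each half-blood sibling's line as half a unit, there are 7/2 units in 336,000, so one unit is 96,000. Whole-blood lines (Orsolya, Yusuf, and Odalys) take 96,000 each; half-blood lines (Tariq) take 48,000 each.
Orsolya's share (96,000) is divided into 2 shares of 48,000: Kalinda and Zane each take 48,000.
Odalys's share (96,000) is divided into 2 shares of 48,000: Nkechi and Dario each take 48,000.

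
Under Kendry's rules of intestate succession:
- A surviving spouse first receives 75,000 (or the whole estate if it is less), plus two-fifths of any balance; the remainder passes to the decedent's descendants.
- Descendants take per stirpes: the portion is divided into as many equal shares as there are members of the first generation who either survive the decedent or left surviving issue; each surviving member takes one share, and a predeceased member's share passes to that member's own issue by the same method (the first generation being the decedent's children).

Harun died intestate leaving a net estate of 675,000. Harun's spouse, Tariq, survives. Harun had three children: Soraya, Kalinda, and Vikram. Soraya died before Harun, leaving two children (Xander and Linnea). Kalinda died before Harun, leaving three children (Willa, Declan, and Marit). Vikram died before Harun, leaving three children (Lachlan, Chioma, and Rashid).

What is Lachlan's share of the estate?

Lachlan receives 40,000.

Tariq first takes 75,000, leaving a balance of 600,000. Tariq then takes two-fifths of the balance (240,000), for a total of 315,000. The remaining 360,000 passes to the descendants.
The descendants' portion (360,000) is divided into 3 shares of 120,000: Soraya's 120,000 share passes to Soraya's issue; Kalinda's 120,000 share passes to Kalinda's issue; Vikram's 120,000 share passes to Vikram's issue.
Soraya's share (120,000) is divided into 2 shares of 60,000: Xander and Linnea each take 60,000.
Kalinda's share (120,000) is divided into 3 shares of 40,000: Willa, Declan, and Marit each take 40,000.
Vikram's share (120,000) is divided into 3 shares of 40,000: Lachlan, Chioma, and Rashid each take 40,000.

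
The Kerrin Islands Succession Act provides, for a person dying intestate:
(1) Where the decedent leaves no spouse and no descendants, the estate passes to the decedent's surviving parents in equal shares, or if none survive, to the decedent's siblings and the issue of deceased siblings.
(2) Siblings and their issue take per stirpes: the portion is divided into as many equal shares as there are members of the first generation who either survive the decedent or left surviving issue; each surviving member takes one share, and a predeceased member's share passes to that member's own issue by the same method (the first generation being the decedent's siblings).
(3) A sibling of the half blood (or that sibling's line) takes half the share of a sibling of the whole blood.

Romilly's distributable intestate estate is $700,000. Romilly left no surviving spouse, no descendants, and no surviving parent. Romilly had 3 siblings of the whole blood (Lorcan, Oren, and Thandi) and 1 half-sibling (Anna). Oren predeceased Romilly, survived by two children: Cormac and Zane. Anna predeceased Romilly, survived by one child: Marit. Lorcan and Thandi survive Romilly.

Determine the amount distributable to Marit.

Marit receives $100,000.

The entire $700,000 passes to the siblings and their issue.
Counting each half-blood sibling's line as half a unit, there are 7/2 units in $700,000, so one unit is $200,000. Whole-blood lines (Lorcan, Oren, and Thandi) take $200,000 each; half-blood lines (Anna) take $100,000 each.
Oren's share ($200,000) is divided into 2 shares of $100,000: Cormac and Zane each take $100,000.
Anna's share ($100,000) passes entirely to Marit.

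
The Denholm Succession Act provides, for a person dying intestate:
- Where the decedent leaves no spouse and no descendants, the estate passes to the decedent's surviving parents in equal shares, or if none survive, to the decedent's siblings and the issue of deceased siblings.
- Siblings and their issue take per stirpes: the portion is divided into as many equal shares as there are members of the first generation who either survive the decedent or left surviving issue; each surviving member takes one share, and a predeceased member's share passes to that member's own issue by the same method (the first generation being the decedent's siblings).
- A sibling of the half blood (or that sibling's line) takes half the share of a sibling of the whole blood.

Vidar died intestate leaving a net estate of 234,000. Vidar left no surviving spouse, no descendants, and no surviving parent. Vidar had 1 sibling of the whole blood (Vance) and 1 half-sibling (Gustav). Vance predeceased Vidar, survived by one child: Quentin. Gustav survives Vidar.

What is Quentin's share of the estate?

Quentin receives 156,000.

The entire 234,000 passes to the siblings and their issue.
Counting each half-blood sibling's line as half a unit, there are 3/2 units in 234,000, so one unit is 156,000. Whole-blood lines (Vance) take 156,000 each; half-blood lines (Gustav) take 78,000 each.
Vance's share (156,000) passes entirely to Quentin.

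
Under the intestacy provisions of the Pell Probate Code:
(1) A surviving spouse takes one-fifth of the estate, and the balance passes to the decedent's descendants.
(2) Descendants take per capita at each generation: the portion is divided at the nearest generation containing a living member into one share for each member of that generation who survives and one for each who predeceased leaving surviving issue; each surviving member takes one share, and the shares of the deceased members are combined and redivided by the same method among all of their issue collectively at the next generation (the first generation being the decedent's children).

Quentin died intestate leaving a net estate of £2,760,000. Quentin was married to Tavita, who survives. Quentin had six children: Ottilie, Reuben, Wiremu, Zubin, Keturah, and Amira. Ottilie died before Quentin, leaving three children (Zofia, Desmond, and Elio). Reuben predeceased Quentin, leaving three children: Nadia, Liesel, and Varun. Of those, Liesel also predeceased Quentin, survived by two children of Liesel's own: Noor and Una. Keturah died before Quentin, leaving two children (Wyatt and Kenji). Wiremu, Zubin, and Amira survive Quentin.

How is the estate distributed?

Tavita takes one-fifth of £2,760,000 = £552,000. The remaining £2,208,000 passes to the descendants.
The descendants' portion (£2,208,000) is divided at the children's generation into 6 shares of £368,000. Wiremu, Zubin, and Amira each take £368,000. The 3 shares of the deceased (Ottilie, Reuben, and Keturah) are combined into a pool of £1,104,000.
That pool (£1,104,000) is divided at the grandchildren's generation into 8 shares of £138,000. Zofia, Desmond, Elio, Nadia, Varun, Wyatt, and Kenji each take £138,000. The remaining share for the deceased Liesel (£138,000) is carried to the next generation.
That pool (£138,000) is divided at the great-grandchildren's generation equally among Noor and Una: £69,000 each.

Tavita: £552,000; Zofia: £138,000; Desmond: £138,000; Elio: £138,000; Nadia: £138,000; Noor: £69,000; Una: £69,000; Varun: £138,000; Wiremu: £368,000; Zubin: £368,000; Wyatt: £138,000; Kenji: £138,000; Amira: £368,000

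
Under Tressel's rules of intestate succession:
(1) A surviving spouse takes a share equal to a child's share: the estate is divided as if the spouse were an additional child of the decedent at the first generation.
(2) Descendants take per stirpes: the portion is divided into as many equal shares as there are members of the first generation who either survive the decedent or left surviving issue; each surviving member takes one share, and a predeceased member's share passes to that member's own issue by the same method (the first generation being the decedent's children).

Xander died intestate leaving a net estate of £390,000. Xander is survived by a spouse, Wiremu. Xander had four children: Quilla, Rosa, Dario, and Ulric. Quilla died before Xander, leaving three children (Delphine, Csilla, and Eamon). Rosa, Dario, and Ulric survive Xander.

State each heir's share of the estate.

Wiremu: £78,000; Delphine: £26,000; Csilla: £26,000; Eamon: £26,000; Rosa: £78,000; Dario: £78,000; Ulric: £78,000

The spouse counts as an additional share at the children's level, so there are 5 primary shares of £78,000. Wiremu takes one such share (£78,000).
The children's combined portion (£312,000) is divided into 4 shares of £78,000: Rosa, Dario, and Ulric each take £78,000; Quilla's £78,000 share passes to Quilla's issue.
Quilla's share (£78,000) is divided into 3 shares of £26,000: Delphine, Csilla, and Eamon each take £26,000.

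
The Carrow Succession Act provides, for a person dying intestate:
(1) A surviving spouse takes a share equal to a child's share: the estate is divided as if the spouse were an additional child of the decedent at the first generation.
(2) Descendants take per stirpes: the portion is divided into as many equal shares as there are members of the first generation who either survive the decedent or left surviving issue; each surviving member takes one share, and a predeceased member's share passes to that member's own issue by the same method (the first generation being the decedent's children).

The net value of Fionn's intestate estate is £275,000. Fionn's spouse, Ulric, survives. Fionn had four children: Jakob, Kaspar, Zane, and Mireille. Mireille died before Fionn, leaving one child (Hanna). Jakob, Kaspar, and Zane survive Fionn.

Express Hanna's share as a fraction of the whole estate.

The spouse counts as an additional share at the children's level, so there are 5 primary shares of £55,000. Ulric takes one such share (£55,000).
The children's combined portion (£220,000) is divided into 4 shares of £55,000: Jakob, Kaspar, and Zane each take £55,000; Mireille's £55,000 share passes to Mireille's issue.
Mireille's share (£55,000) passes entirely to Hanna.

Hanna receives 1/5 of the estate.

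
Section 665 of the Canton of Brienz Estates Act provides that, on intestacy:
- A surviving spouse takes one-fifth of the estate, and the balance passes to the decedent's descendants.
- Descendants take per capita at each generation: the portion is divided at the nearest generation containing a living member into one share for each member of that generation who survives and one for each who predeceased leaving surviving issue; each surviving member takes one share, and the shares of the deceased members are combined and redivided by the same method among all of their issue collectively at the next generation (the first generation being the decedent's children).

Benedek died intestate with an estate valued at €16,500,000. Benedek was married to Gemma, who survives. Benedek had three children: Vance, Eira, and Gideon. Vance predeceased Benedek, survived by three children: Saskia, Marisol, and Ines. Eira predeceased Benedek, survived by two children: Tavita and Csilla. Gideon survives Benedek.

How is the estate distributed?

Gemma: €3,300,000; Saskia: €1,760,000; Marisol: €1,760,000; Ines: €1,760,000; Tavita: €1,760,000; Csilla: €1,760,000; Gideon: €4,400,000

Gemma takes one-fifth of €16,500,000 = €3,300,000. The remaining €13,200,000 passes to the descendants.
The descendants' portion (€13,200,000) is divided at the children's generation into 3 shares of €4,400,000. Gideon takes €4,400,000. The 2 shares of the deceased (Vance and Eira) are combined into a pool of €8,800,000.
That pool (€8,800,000) is divided at the grandchildren's generation equally among Saskia, Marisol, Ines, Tavita, and Csilla: €1,760,000 each.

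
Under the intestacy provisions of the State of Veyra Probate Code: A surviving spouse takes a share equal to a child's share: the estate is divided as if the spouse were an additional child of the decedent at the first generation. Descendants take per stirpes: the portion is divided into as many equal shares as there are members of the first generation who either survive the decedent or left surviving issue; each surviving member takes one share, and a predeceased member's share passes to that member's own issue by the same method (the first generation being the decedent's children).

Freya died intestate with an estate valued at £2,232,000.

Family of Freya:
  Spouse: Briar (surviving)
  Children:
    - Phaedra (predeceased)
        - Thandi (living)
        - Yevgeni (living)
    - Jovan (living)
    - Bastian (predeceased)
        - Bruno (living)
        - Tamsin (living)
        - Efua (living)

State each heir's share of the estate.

Briar: £558,000; Thandi: £279,000; Yevgeni: £279,000; Jovan: £558,000; Bruno: £186,000; Tamsin: £186,000; Efua: £186,000

The spouse counts as an additional share at the children's level, so there are 4 primary shares of £558,000. Briar takes one such share (£558,000).
The children's combined portion (£1,674,000) is divided into 3 shares of £558,000: Jovan takes £558,000; Phaedra's £558,000 share passes to Phaedra's issue; Bastian's £558,000 share passes to Bastian's issue.
Phaedra's share (£558,000) is divided into 2 shares of £279,000: Thandi and Yevgeni each take £279,000.
Bastian's share (£558,000) is divided into 3 shares of £186,000: Bruno, Tamsin, and Efua each take £186,000.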